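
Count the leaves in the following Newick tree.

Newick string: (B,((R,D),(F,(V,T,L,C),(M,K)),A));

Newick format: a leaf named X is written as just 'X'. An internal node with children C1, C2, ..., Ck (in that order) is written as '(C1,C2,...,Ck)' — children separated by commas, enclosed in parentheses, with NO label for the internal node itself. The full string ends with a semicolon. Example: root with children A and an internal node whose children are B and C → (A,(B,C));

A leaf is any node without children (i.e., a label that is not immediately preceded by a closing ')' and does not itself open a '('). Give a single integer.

Newick: (B,((R,D),(F,(V,T,L,C),(M,K)),A));
Scan left-to-right; a leaf is any maximal label run not followed by '(':
  pos 1: leaf 'B' → count = 1
  pos 5: leaf 'R' → count = 2
  pos 7: leaf 'D' → count = 3
  pos 11: leaf 'F' → count = 4
  pos 14: leaf 'V' → count = 5
  pos 16: leaf 'T' → count = 6
  pos 18: leaf 'L' → count = 7
  pos 20: leaf 'C' → count = 8
  pos 24: leaf 'M' → count = 9
  pos 26: leaf 'K' → count = 10
  pos 30: leaf 'A' → count = 11
Total leaves: 11

Answer: 11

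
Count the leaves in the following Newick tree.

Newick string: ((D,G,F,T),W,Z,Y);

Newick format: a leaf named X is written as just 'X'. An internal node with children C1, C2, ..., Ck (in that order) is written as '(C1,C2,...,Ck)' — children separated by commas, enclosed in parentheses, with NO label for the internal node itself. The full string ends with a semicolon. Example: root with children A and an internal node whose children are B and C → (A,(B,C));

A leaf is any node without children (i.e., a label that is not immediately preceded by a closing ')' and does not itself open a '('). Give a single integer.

Newick: ((D,G,F,T),W,Z,Y);
Scan left-to-right; a leaf is any maximal label run not followed by '(':
  pos 2: leaf 'D' → count = 1
  pos 4: leaf 'G' → count = 2
  pos 6: leaf 'F' → count = 3
  pos 8: leaf 'T' → count = 4
  pos 11: leaf 'W' → count = 5
  pos 13: leaf 'Z' → count = 6
  pos 15: leaf 'Y' → count = 7
Total leaves: 7

Answer: 7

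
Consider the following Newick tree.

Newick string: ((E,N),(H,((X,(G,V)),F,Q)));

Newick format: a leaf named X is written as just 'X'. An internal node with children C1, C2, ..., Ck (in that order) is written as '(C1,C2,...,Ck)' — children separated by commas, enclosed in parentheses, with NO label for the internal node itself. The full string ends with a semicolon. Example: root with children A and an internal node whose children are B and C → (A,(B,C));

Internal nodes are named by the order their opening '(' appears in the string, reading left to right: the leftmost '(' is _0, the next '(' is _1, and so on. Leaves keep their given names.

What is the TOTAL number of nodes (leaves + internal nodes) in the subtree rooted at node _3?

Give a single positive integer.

Newick: ((E,N),(H,((X,(G,V)),F,Q)));
Locate _3: it is the '(' at position 10 (the 4th '(' reading left to right).
Query: subtree rooted at _3
_3: subtree_size = 1 + 7
  _4: subtree_size = 1 + 4
    X: subtree_size = 1 + 0
    _5: subtree_size = 1 + 2
      G: subtree_size = 1 + 0
      V: subtree_size = 1 + 0
  F: subtree_size = 1 + 0
  Q: subtree_size = 1 + 0
Total subtree size of _3: 8

Answer: 8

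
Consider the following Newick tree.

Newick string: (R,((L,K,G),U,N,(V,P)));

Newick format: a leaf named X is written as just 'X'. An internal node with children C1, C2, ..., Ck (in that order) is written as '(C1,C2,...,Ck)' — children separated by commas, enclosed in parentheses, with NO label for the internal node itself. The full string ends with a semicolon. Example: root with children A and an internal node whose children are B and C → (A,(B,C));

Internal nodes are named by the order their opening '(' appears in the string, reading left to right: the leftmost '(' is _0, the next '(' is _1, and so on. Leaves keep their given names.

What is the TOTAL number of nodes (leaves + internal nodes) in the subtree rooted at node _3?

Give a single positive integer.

Newick: (R,((L,K,G),U,N,(V,P)));
Locate _3: it is the '(' at position 16 (the 4th '(' reading left to right).
Query: subtree rooted at _3
_3: subtree_size = 1 + 2
  V: subtree_size = 1 + 0
  P: subtree_size = 1 + 0
Total subtree size of _3: 3

Answer: 3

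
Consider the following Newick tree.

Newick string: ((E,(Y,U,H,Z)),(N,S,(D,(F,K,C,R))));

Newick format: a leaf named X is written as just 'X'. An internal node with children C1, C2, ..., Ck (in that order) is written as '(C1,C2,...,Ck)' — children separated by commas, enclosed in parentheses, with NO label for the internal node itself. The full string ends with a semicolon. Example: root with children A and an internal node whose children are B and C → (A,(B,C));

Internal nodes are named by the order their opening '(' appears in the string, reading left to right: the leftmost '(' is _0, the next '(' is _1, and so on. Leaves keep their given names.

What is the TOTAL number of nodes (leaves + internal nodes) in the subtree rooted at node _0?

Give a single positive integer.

Newick: ((E,(Y,U,H,Z)),(N,S,(D,(F,K,C,R))));
Locate _0: it is the '(' at position 0 (the 1st '(' reading left to right).
Query: subtree rooted at _0
_0: subtree_size = 1 + 17
  _1: subtree_size = 1 + 6
    E: subtree_size = 1 + 0
    _2: subtree_size = 1 + 4
      Y: subtree_size = 1 + 0
      U: subtree_size = 1 + 0
      H: subtree_size = 1 + 0
      Z: subtree_size = 1 + 0
  _3: subtree_size = 1 + 9
    N: subtree_size = 1 + 0
    S: subtree_size = 1 + 0
    _4: subtree_size = 1 + 6
      D: subtree_size = 1 + 0
      _5: subtree_size = 1 + 4
        F: subtree_size = 1 + 0
        K: subtree_size = 1 + 0
        C: subtree_size = 1 + 0
        R: subtree_size = 1 + 0
Total subtree size of _0: 18

Answer: 18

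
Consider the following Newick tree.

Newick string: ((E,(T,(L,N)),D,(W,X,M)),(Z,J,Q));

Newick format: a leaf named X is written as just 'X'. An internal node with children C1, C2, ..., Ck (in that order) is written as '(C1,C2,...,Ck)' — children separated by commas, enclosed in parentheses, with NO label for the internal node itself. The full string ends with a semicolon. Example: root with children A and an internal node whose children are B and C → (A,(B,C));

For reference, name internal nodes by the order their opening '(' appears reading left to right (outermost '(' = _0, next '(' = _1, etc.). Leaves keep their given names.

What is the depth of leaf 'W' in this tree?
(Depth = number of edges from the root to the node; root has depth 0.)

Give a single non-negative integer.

Newick: ((E,(T,(L,N)),D,(W,X,M)),(Z,J,Q));
Naming internals by '(' encounter order: outermost '(' = _0, next = _1, ...
Query node: W
Path from root: _0 -> _1 -> _4 -> W
Depth of W: 3 (number of edges from root)

Answer: 3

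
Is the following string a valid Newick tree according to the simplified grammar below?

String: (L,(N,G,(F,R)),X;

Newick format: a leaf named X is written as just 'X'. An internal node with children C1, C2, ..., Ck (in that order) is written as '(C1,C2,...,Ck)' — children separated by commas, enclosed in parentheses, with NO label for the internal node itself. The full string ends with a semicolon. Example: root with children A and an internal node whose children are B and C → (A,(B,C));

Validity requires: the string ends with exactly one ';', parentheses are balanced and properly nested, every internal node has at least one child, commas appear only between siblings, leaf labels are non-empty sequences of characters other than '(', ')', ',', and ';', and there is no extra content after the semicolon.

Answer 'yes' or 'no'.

Input: (L,(N,G,(F,R)),X;
Paren balance: 3 '(' vs 2 ')' MISMATCH
Ends with single ';': True
Full parse: FAILS (expected , or ) at pos 16)
Valid: False

Answer: no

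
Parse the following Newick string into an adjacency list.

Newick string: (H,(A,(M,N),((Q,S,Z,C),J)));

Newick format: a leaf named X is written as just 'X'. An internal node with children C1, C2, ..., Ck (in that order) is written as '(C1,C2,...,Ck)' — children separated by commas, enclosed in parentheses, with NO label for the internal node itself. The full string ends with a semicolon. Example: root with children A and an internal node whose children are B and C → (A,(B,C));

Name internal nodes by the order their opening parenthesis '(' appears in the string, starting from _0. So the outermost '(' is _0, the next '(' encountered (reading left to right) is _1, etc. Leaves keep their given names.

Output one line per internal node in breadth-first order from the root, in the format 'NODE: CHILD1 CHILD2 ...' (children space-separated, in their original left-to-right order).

Answer: _0: H _1
_1: A _2 _3
_2: M N
_3: _4 J
_4: Q S Z C

Derivation:
Input: (H,(A,(M,N),((Q,S,Z,C),J)));
Scanning left-to-right, naming '(' by encounter order:
  pos 0: '(' -> open internal node _0 (depth 1)
  pos 3: '(' -> open internal node _1 (depth 2)
  pos 6: '(' -> open internal node _2 (depth 3)
  pos 10: ')' -> close internal node _2 (now at depth 2)
  pos 12: '(' -> open internal node _3 (depth 3)
  pos 13: '(' -> open internal node _4 (depth 4)
  pos 21: ')' -> close internal node _4 (now at depth 3)
  pos 24: ')' -> close internal node _3 (now at depth 2)
  pos 25: ')' -> close internal node _1 (now at depth 1)
  pos 26: ')' -> close internal node _0 (now at depth 0)
Total internal nodes: 5
BFS adjacency from root:
  _0: H _1
  _1: A _2 _3
  _2: M N
  _3: _4 J
  _4: Q S Z C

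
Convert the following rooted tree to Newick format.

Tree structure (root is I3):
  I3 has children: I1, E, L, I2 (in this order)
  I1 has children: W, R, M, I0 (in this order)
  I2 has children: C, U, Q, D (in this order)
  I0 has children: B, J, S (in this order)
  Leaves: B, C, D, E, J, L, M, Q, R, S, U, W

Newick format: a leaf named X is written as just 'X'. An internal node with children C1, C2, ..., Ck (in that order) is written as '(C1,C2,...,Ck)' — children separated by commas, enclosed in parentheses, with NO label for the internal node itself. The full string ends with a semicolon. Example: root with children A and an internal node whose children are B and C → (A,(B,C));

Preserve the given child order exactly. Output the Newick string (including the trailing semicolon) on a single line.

Answer: ((W,R,M,(B,J,S)),E,L,(C,U,Q,D));

Derivation:
internal I3 with children ['I1', 'E', 'L', 'I2']
  internal I1 with children ['W', 'R', 'M', 'I0']
    leaf 'W' → 'W'
    leaf 'R' → 'R'
    leaf 'M' → 'M'
    internal I0 with children ['B', 'J', 'S']
      leaf 'B' → 'B'
      leaf 'J' → 'J'
      leaf 'S' → 'S'
    → '(B,J,S)'
  → '(W,R,M,(B,J,S))'
  leaf 'E' → 'E'
  leaf 'L' → 'L'
  internal I2 with children ['C', 'U', 'Q', 'D']
    leaf 'C' → 'C'
    leaf 'U' → 'U'
    leaf 'Q' → 'Q'
    leaf 'D' → 'D'
  → '(C,U,Q,D)'
→ '((W,R,M,(B,J,S)),E,L,(C,U,Q,D))'
Final: ((W,R,M,(B,J,S)),E,L,(C,U,Q,D));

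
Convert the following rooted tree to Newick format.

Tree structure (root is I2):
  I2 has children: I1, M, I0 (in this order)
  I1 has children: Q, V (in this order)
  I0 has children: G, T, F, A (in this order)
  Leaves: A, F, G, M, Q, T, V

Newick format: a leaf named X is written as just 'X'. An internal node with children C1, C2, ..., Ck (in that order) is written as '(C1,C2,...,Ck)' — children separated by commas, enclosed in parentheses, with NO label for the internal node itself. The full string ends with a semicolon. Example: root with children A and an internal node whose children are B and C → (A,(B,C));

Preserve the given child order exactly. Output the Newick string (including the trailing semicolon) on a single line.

Answer: ((Q,V),M,(G,T,F,A));

Derivation:
internal I2 with children ['I1', 'M', 'I0']
  internal I1 with children ['Q', 'V']
    leaf 'Q' → 'Q'
    leaf 'V' → 'V'
  → '(Q,V)'
  leaf 'M' → 'M'
  internal I0 with children ['G', 'T', 'F', 'A']
    leaf 'G' → 'G'
    leaf 'T' → 'T'
    leaf 'F' → 'F'
    leaf 'A' → 'A'
  → '(G,T,F,A)'
→ '((Q,V),M,(G,T,F,A))'
Final: ((Q,V),M,(G,T,F,A));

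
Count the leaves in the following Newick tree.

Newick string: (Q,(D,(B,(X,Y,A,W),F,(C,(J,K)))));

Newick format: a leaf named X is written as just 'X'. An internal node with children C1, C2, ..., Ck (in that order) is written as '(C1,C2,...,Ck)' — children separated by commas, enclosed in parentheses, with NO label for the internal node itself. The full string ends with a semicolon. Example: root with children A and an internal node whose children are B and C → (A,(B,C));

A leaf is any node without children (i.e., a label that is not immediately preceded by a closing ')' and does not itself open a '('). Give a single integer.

Answer: 11

Derivation:
Newick: (Q,(D,(B,(X,Y,A,W),F,(C,(J,K)))));
Scan left-to-right; a leaf is any maximal label run not followed by '(':
  pos 1: leaf 'Q' → count = 1
  pos 4: leaf 'D' → count = 2
  pos 7: leaf 'B' → count = 3
  pos 10: leaf 'X' → count = 4
  pos 12: leaf 'Y' → count = 5
  pos 14: leaf 'A' → count = 6
  pos 16: leaf 'W' → count = 7
  pos 19: leaf 'F' → count = 8
  pos 22: leaf 'C' → count = 9
  pos 25: leaf 'J' → count = 10
  pos 27: leaf 'K' → count = 11
Total leaves: 11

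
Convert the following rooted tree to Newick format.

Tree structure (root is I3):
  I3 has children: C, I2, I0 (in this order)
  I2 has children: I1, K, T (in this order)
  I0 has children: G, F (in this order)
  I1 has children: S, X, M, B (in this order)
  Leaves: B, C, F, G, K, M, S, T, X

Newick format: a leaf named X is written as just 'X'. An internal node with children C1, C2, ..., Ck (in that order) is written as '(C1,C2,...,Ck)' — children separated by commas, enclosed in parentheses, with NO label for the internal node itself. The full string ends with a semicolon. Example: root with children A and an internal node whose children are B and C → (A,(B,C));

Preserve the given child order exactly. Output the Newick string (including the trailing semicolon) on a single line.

Answer: (C,((S,X,M,B),K,T),(G,F));

Derivation:
internal I3 with children ['C', 'I2', 'I0']
  leaf 'C' → 'C'
  internal I2 with children ['I1', 'K', 'T']
    internal I1 with children ['S', 'X', 'M', 'B']
      leaf 'S' → 'S'
      leaf 'X' → 'X'
      leaf 'M' → 'M'
      leaf 'B' → 'B'
    → '(S,X,M,B)'
    leaf 'K' → 'K'
    leaf 'T' → 'T'
  → '((S,X,M,B),K,T)'
  internal I0 with children ['G', 'F']
    leaf 'G' → 'G'
    leaf 'F' → 'F'
  → '(G,F)'
→ '(C,((S,X,M,B),K,T),(G,F))'
Final: (C,((S,X,M,B),K,T),(G,F));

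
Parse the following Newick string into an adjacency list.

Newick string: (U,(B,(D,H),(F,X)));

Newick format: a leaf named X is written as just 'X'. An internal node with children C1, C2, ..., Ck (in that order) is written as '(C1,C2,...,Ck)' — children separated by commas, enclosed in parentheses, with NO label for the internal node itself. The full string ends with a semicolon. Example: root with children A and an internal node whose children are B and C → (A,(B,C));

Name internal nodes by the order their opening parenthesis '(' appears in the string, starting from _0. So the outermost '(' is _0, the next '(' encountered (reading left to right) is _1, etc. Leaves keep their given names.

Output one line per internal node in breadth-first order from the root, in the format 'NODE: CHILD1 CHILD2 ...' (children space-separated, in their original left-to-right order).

Answer: _0: U _1
_1: B _2 _3
_2: D H
_3: F X

Derivation:
Input: (U,(B,(D,H),(F,X)));
Scanning left-to-right, naming '(' by encounter order:
  pos 0: '(' -> open internal node _0 (depth 1)
  pos 3: '(' -> open internal node _1 (depth 2)
  pos 6: '(' -> open internal node _2 (depth 3)
  pos 10: ')' -> close internal node _2 (now at depth 2)
  pos 12: '(' -> open internal node _3 (depth 3)
  pos 16: ')' -> close internal node _3 (now at depth 2)
  pos 17: ')' -> close internal node _1 (now at depth 1)
  pos 18: ')' -> close internal node _0 (now at depth 0)
Total internal nodes: 4
BFS adjacency from root:
  _0: U _1
  _1: B _2 _3
  _2: D H
  _3: F X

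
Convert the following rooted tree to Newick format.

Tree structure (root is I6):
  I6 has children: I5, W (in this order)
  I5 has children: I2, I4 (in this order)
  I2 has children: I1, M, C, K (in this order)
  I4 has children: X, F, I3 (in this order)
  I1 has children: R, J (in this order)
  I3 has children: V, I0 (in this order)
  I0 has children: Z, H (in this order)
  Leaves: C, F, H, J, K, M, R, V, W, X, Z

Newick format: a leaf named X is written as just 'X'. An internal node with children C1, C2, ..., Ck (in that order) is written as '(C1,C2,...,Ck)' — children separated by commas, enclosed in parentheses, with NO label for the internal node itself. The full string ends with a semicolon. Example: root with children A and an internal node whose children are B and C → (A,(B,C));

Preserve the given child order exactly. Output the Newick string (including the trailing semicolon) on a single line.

internal I6 with children ['I5', 'W']
  internal I5 with children ['I2', 'I4']
    internal I2 with children ['I1', 'M', 'C', 'K']
      internal I1 with children ['R', 'J']
        leaf 'R' → 'R'
        leaf 'J' → 'J'
      → '(R,J)'
      leaf 'M' → 'M'
      leaf 'C' → 'C'
      leaf 'K' → 'K'
    → '((R,J),M,C,K)'
    internal I4 with children ['X', 'F', 'I3']
      leaf 'X' → 'X'
      leaf 'F' → 'F'
      internal I3 with children ['V', 'I0']
        leaf 'V' → 'V'
        internal I0 with children ['Z', 'H']
          leaf 'Z' → 'Z'
          leaf 'H' → 'H'
        → '(Z,H)'
      → '(V,(Z,H))'
    → '(X,F,(V,(Z,H)))'
  → '(((R,J),M,C,K),(X,F,(V,(Z,H))))'
  leaf 'W' → 'W'
→ '((((R,J),M,C,K),(X,F,(V,(Z,H)))),W)'
Final: ((((R,J),M,C,K),(X,F,(V,(Z,H)))),W);

Answer: ((((R,J),M,C,K),(X,F,(V,(Z,H)))),W);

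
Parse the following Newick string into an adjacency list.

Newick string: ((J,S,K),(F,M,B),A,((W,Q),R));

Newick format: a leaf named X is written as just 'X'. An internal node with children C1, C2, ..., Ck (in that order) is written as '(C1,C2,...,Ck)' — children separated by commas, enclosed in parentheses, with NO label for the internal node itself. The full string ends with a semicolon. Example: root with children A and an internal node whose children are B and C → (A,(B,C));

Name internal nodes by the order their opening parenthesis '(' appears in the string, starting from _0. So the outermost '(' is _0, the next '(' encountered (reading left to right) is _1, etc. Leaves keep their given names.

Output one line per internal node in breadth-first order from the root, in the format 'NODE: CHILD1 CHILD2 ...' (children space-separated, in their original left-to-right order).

Input: ((J,S,K),(F,M,B),A,((W,Q),R));
Scanning left-to-right, naming '(' by encounter order:
  pos 0: '(' -> open internal node _0 (depth 1)
  pos 1: '(' -> open internal node _1 (depth 2)
  pos 7: ')' -> close internal node _1 (now at depth 1)
  pos 9: '(' -> open internal node _2 (depth 2)
  pos 15: ')' -> close internal node _2 (now at depth 1)
  pos 19: '(' -> open internal node _3 (depth 2)
  pos 20: '(' -> open internal node _4 (depth 3)
  pos 24: ')' -> close internal node _4 (now at depth 2)
  pos 27: ')' -> close internal node _3 (now at depth 1)
  pos 28: ')' -> close internal node _0 (now at depth 0)
Total internal nodes: 5
BFS adjacency from root:
  _0: _1 _2 A _3
  _1: J S K
  _2: F M B
  _3: _4 R
  _4: W Q

Answer: _0: _1 _2 A _3
_1: J S K
_2: F M B
_3: _4 R
_4: W Q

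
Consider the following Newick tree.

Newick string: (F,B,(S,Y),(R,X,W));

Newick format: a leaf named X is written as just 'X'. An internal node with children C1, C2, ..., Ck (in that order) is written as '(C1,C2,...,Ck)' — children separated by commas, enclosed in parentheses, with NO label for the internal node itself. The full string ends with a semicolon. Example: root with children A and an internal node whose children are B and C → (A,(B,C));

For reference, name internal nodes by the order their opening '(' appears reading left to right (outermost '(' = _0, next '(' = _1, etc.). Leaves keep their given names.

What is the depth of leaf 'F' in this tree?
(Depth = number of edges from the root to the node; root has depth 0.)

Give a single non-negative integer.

Newick: (F,B,(S,Y),(R,X,W));
Naming internals by '(' encounter order: outermost '(' = _0, next = _1, ...
Query node: F
Path from root: _0 -> F
Depth of F: 1 (number of edges from root)

Answer: 1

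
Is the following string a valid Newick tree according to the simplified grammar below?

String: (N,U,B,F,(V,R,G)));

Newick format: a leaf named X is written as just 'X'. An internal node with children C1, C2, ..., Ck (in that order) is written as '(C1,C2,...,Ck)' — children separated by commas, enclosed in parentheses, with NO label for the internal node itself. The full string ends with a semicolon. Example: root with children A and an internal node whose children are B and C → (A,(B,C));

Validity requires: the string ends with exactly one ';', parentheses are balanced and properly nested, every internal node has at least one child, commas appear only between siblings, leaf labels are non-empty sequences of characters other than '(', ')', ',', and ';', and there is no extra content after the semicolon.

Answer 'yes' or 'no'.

Input: (N,U,B,F,(V,R,G)));
Paren balance: 2 '(' vs 3 ')' MISMATCH
Ends with single ';': True
Full parse: FAILS (extra content after tree at pos 17)
Valid: False

Answer: no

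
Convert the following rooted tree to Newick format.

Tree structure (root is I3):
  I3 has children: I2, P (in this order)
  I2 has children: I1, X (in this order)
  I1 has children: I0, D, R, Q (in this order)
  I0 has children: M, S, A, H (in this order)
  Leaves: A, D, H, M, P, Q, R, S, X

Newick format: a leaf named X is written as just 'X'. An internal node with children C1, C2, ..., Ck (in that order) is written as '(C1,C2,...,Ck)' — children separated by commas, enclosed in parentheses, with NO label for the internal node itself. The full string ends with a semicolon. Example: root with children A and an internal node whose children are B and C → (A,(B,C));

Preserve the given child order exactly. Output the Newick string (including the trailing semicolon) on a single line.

internal I3 with children ['I2', 'P']
  internal I2 with children ['I1', 'X']
    internal I1 with children ['I0', 'D', 'R', 'Q']
      internal I0 with children ['M', 'S', 'A', 'H']
        leaf 'M' → 'M'
        leaf 'S' → 'S'
        leaf 'A' → 'A'
        leaf 'H' → 'H'
      → '(M,S,A,H)'
      leaf 'D' → 'D'
      leaf 'R' → 'R'
      leaf 'Q' → 'Q'
    → '((M,S,A,H),D,R,Q)'
    leaf 'X' → 'X'
  → '(((M,S,A,H),D,R,Q),X)'
  leaf 'P' → 'P'
→ '((((M,S,A,H),D,R,Q),X),P)'
Final: ((((M,S,A,H),D,R,Q),X),P);

Answer: ((((M,S,A,H),D,R,Q),X),P);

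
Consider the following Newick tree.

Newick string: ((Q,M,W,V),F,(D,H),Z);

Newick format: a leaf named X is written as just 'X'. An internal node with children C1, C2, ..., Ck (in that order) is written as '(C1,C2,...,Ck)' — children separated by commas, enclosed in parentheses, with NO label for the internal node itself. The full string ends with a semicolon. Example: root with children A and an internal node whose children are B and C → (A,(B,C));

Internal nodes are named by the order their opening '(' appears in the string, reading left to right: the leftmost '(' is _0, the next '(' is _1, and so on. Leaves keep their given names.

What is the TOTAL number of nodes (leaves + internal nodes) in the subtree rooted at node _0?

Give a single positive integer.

Answer: 11

Derivation:
Newick: ((Q,M,W,V),F,(D,H),Z);
Locate _0: it is the '(' at position 0 (the 1st '(' reading left to right).
Query: subtree rooted at _0
_0: subtree_size = 1 + 10
  _1: subtree_size = 1 + 4
    Q: subtree_size = 1 + 0
    M: subtree_size = 1 + 0
    W: subtree_size = 1 + 0
    V: subtree_size = 1 + 0
  F: subtree_size = 1 + 0
  _2: subtree_size = 1 + 2
    D: subtree_size = 1 + 0
    H: subtree_size = 1 + 0
  Z: subtree_size = 1 + 0
Total subtree size of _0: 11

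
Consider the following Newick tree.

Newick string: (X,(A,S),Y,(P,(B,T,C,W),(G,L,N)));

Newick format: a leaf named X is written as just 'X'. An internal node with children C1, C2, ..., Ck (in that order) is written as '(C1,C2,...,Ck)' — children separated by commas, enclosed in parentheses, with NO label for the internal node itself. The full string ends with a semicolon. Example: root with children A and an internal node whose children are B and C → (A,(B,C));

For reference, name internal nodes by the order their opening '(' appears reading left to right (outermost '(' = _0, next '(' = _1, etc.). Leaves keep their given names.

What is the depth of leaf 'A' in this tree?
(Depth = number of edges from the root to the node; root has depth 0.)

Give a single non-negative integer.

Newick: (X,(A,S),Y,(P,(B,T,C,W),(G,L,N)));
Naming internals by '(' encounter order: outermost '(' = _0, next = _1, ...
Query node: A
Path from root: _0 -> _1 -> A
Depth of A: 2 (number of edges from root)

Answer: 2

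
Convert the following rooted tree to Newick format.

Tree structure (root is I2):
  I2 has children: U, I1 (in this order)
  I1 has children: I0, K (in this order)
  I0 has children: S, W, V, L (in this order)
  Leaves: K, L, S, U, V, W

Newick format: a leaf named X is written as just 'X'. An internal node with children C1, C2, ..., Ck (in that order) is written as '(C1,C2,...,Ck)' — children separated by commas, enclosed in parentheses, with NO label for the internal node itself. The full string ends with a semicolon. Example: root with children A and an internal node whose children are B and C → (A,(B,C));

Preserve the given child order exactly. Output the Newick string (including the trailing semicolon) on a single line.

Answer: (U,((S,W,V,L),K));

Derivation:
internal I2 with children ['U', 'I1']
  leaf 'U' → 'U'
  internal I1 with children ['I0', 'K']
    internal I0 with children ['S', 'W', 'V', 'L']
      leaf 'S' → 'S'
      leaf 'W' → 'W'
      leaf 'V' → 'V'
      leaf 'L' → 'L'
    → '(S,W,V,L)'
    leaf 'K' → 'K'
  → '((S,W,V,L),K)'
→ '(U,((S,W,V,L),K))'
Final: (U,((S,W,V,L),K));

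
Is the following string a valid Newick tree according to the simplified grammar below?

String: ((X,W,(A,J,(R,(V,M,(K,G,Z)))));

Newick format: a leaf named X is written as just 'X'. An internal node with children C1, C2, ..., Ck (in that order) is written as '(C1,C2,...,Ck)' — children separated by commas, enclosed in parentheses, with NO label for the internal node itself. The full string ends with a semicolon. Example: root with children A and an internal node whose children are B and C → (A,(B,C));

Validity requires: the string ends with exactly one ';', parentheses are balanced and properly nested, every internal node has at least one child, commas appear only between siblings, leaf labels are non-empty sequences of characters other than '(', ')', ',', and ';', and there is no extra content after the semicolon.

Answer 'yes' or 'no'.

Input: ((X,W,(A,J,(R,(V,M,(K,G,Z)))));
Paren balance: 6 '(' vs 5 ')' MISMATCH
Ends with single ';': True
Full parse: FAILS (expected , or ) at pos 30)
Valid: False

Answer: no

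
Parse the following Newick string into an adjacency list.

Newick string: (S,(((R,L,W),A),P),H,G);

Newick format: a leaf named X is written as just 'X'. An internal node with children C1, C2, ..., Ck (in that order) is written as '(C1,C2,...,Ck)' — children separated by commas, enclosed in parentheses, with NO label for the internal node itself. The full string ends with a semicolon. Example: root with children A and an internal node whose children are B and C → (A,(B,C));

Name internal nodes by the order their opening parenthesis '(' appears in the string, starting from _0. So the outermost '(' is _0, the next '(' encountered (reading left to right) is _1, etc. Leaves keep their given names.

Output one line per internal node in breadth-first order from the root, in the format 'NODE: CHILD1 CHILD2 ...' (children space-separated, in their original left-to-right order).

Input: (S,(((R,L,W),A),P),H,G);
Scanning left-to-right, naming '(' by encounter order:
  pos 0: '(' -> open internal node _0 (depth 1)
  pos 3: '(' -> open internal node _1 (depth 2)
  pos 4: '(' -> open internal node _2 (depth 3)
  pos 5: '(' -> open internal node _3 (depth 4)
  pos 11: ')' -> close internal node _3 (now at depth 3)
  pos 14: ')' -> close internal node _2 (now at depth 2)
  pos 17: ')' -> close internal node _1 (now at depth 1)
  pos 22: ')' -> close internal node _0 (now at depth 0)
Total internal nodes: 4
BFS adjacency from root:
  _0: S _1 H G
  _1: _2 P
  _2: _3 A
  _3: R L W

Answer: _0: S _1 H G
_1: _2 P
_2: _3 A
_3: R L W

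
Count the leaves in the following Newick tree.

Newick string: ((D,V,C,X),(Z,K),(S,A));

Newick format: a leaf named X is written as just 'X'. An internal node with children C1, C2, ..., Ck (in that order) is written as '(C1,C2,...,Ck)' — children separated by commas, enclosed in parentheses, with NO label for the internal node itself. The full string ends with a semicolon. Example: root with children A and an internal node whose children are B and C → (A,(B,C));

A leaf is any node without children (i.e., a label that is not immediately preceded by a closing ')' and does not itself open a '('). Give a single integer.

Answer: 8

Derivation:
Newick: ((D,V,C,X),(Z,K),(S,A));
Scan left-to-right; a leaf is any maximal label run not followed by '(':
  pos 2: leaf 'D' → count = 1
  pos 4: leaf 'V' → count = 2
  pos 6: leaf 'C' → count = 3
  pos 8: leaf 'X' → count = 4
  pos 12: leaf 'Z' → count = 5
  pos 14: leaf 'K' → count = 6
  pos 18: leaf 'S' → count = 7
  pos 20: leaf 'A' → count = 8
Total leaves: 8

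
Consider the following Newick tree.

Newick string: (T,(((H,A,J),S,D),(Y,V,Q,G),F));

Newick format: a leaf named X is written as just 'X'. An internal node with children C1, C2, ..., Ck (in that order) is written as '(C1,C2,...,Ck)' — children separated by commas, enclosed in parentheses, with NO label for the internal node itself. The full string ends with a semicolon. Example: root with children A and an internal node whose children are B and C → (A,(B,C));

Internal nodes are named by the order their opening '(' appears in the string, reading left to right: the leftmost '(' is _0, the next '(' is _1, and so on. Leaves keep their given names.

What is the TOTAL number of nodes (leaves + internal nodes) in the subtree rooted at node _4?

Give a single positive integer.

Newick: (T,(((H,A,J),S,D),(Y,V,Q,G),F));
Locate _4: it is the '(' at position 18 (the 5th '(' reading left to right).
Query: subtree rooted at _4
_4: subtree_size = 1 + 4
  Y: subtree_size = 1 + 0
  V: subtree_size = 1 + 0
  Q: subtree_size = 1 + 0
  G: subtree_size = 1 + 0
Total subtree size of _4: 5

Answer: 5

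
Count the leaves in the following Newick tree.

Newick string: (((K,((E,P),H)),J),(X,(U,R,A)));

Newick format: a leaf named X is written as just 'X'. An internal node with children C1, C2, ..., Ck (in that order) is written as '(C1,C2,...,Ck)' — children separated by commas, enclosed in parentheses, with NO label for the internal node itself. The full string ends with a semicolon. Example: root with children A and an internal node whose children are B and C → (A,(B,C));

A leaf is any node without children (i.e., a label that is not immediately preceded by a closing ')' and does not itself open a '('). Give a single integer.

Newick: (((K,((E,P),H)),J),(X,(U,R,A)));
Scan left-to-right; a leaf is any maximal label run not followed by '(':
  pos 3: leaf 'K' → count = 1
  pos 7: leaf 'E' → count = 2
  pos 9: leaf 'P' → count = 3
  pos 12: leaf 'H' → count = 4
  pos 16: leaf 'J' → count = 5
  pos 20: leaf 'X' → count = 6
  pos 23: leaf 'U' → count = 7
  pos 25: leaf 'R' → count = 8
  pos 27: leaf 'A' → count = 9
Total leaves: 9

Answer: 9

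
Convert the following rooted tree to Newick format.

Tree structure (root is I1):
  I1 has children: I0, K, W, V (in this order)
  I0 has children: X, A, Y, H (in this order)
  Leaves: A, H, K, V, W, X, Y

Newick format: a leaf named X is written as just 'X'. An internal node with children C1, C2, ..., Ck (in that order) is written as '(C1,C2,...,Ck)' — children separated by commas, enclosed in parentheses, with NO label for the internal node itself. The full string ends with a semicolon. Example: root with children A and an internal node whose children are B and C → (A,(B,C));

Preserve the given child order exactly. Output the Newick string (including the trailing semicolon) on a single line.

internal I1 with children ['I0', 'K', 'W', 'V']
  internal I0 with children ['X', 'A', 'Y', 'H']
    leaf 'X' → 'X'
    leaf 'A' → 'A'
    leaf 'Y' → 'Y'
    leaf 'H' → 'H'
  → '(X,A,Y,H)'
  leaf 'K' → 'K'
  leaf 'W' → 'W'
  leaf 'V' → 'V'
→ '((X,A,Y,H),K,W,V)'
Final: ((X,A,Y,H),K,W,V);

Answer: ((X,A,Y,H),K,W,V);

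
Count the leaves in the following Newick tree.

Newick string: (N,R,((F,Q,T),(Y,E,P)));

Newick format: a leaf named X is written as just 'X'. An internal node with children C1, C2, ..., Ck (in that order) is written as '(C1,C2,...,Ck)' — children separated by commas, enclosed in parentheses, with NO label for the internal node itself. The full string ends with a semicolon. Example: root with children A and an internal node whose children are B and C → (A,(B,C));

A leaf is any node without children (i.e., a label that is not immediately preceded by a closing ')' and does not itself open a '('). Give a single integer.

Newick: (N,R,((F,Q,T),(Y,E,P)));
Scan left-to-right; a leaf is any maximal label run not followed by '(':
  pos 1: leaf 'N' → count = 1
  pos 3: leaf 'R' → count = 2
  pos 7: leaf 'F' → count = 3
  pos 9: leaf 'Q' → count = 4
  pos 11: leaf 'T' → count = 5
  pos 15: leaf 'Y' → count = 6
  pos 17: leaf 'E' → count = 7
  pos 19: leaf 'P' → count = 8
Total leaves: 8

Answer: 8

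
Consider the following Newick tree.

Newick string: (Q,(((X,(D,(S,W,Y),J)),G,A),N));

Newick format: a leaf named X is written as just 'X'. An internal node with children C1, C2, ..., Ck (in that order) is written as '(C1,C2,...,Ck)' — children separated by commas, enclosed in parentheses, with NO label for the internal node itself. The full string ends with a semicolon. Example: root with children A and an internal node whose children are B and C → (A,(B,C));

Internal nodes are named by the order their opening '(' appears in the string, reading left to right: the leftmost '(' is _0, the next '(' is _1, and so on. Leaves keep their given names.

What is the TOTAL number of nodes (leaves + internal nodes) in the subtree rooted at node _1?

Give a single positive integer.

Newick: (Q,(((X,(D,(S,W,Y),J)),G,A),N));
Locate _1: it is the '(' at position 3 (the 2nd '(' reading left to right).
Query: subtree rooted at _1
_1: subtree_size = 1 + 13
  _2: subtree_size = 1 + 11
    _3: subtree_size = 1 + 8
      X: subtree_size = 1 + 0
      _4: subtree_size = 1 + 6
        D: subtree_size = 1 + 0
        _5: subtree_size = 1 + 3
          S: subtree_size = 1 + 0
          W: subtree_size = 1 + 0
          Y: subtree_size = 1 + 0
        J: subtree_size = 1 + 0
    G: subtree_size = 1 + 0
    A: subtree_size = 1 + 0
  N: subtree_size = 1 + 0
Total subtree size of _1: 14

Answer: 14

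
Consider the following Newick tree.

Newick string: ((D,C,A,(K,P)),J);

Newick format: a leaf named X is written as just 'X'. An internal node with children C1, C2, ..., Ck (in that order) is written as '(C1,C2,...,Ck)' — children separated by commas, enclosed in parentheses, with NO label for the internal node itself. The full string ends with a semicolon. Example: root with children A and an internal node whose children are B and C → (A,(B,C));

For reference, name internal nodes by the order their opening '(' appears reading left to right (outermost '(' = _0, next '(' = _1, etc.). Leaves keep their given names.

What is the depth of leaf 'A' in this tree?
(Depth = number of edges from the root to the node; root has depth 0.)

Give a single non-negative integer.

Newick: ((D,C,A,(K,P)),J);
Naming internals by '(' encounter order: outermost '(' = _0, next = _1, ...
Query node: A
Path from root: _0 -> _1 -> A
Depth of A: 2 (number of edges from root)

Answer: 2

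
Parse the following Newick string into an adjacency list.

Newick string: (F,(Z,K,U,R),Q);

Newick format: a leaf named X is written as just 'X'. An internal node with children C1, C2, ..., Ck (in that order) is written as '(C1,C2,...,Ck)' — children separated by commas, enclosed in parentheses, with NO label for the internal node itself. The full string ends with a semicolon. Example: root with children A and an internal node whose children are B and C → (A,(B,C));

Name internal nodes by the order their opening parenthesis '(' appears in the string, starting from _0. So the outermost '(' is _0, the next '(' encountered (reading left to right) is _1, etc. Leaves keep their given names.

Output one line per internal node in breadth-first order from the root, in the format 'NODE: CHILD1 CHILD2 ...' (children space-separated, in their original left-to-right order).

Answer: _0: F _1 Q
_1: Z K U R

Derivation:
Input: (F,(Z,K,U,R),Q);
Scanning left-to-right, naming '(' by encounter order:
  pos 0: '(' -> open internal node _0 (depth 1)
  pos 3: '(' -> open internal node _1 (depth 2)
  pos 11: ')' -> close internal node _1 (now at depth 1)
  pos 14: ')' -> close internal node _0 (now at depth 0)
Total internal nodes: 2
BFS adjacency from root:
  _0: F _1 Q
  _1: Z K U R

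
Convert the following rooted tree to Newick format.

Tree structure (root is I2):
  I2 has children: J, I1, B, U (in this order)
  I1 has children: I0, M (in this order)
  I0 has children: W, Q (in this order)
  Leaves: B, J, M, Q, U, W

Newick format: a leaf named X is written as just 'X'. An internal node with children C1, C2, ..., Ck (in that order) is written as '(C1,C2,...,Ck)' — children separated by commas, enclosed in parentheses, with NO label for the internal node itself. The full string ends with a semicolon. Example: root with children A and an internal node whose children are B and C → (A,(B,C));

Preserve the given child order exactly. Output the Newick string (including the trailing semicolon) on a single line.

internal I2 with children ['J', 'I1', 'B', 'U']
  leaf 'J' → 'J'
  internal I1 with children ['I0', 'M']
    internal I0 with children ['W', 'Q']
      leaf 'W' → 'W'
      leaf 'Q' → 'Q'
    → '(W,Q)'
    leaf 'M' → 'M'
  → '((W,Q),M)'
  leaf 'B' → 'B'
  leaf 'U' → 'U'
→ '(J,((W,Q),M),B,U)'
Final: (J,((W,Q),M),B,U);

Answer: (J,((W,Q),M),B,U);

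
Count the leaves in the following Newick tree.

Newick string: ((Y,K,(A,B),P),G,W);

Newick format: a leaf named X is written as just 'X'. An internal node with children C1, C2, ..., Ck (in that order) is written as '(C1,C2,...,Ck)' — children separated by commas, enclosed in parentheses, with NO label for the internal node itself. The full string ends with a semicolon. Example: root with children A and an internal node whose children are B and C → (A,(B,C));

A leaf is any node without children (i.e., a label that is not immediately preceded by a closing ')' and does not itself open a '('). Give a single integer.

Answer: 7

Derivation:
Newick: ((Y,K,(A,B),P),G,W);
Scan left-to-right; a leaf is any maximal label run not followed by '(':
  pos 2: leaf 'Y' → count = 1
  pos 4: leaf 'K' → count = 2
  pos 7: leaf 'A' → count = 3
  pos 9: leaf 'B' → count = 4
  pos 12: leaf 'P' → count = 5
  pos 15: leaf 'G' → count = 6
  pos 17: leaf 'W' → count = 7
Total leaves: 7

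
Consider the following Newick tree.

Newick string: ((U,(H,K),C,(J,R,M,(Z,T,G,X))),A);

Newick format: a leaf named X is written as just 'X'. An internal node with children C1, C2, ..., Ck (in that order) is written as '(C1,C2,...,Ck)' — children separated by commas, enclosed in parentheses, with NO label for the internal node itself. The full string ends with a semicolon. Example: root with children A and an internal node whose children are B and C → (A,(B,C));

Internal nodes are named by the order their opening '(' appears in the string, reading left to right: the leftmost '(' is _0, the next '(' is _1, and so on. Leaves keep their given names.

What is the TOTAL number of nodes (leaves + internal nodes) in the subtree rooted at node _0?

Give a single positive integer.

Newick: ((U,(H,K),C,(J,R,M,(Z,T,G,X))),A);
Locate _0: it is the '(' at position 0 (the 1st '(' reading left to right).
Query: subtree rooted at _0
_0: subtree_size = 1 + 16
  _1: subtree_size = 1 + 14
    U: subtree_size = 1 + 0
    _2: subtree_size = 1 + 2
      H: subtree_size = 1 + 0
      K: subtree_size = 1 + 0
    C: subtree_size = 1 + 0
    _3: subtree_size = 1 + 8
      J: subtree_size = 1 + 0
      R: subtree_size = 1 + 0
      M: subtree_size = 1 + 0
      _4: subtree_size = 1 + 4
        Z: subtree_size = 1 + 0
        T: subtree_size = 1 + 0
        G: subtree_size = 1 + 0
        X: subtree_size = 1 + 0
  A: subtree_size = 1 + 0
Total subtree size of _0: 17

Answer: 17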